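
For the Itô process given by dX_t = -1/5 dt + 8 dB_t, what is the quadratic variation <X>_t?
<X>_t = 64*t

For an Itô process dX_t = a(t) dt + b(t) dB_t, the quadratic variation is <X>_t = int_0^t b(s)^2 ds (the drift term does not contribute). Here b(s) = 8, so
  b(s)^2 = 64.
Integrating from 0 to t:
  <X>_t = int_0^t (64) ds = 64*t.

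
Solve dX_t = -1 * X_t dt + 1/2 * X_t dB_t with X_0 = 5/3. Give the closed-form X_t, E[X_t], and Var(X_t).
X_t = 5/3 * exp((-9/8) t + (1/2) B_t); E[X_t] = 5*exp(-t)/3; Var(X_t) = (25*exp(t/4) - 25)*exp(-2*t)/9

For GBM dX = mu X dt + sigma X dB with X_0 = x_0, apply Itô to Y = log X: dY = (mu - sigma^2/2) dt + sigma dB, so Y_t = log(x_0) + (mu - sigma^2/2) t + sigma B_t and hence X_t = x_0 * exp((mu - sigma^2/2) t + sigma B_t).
With mu = -1, sigma = 1/2, x_0 = 5/3, this gives:
  X_t = 5/3 * exp((-9/8) * t + (1/2) * B_t).
Since sigma*B_t ~ Normal(0, sigma^2 t), E[exp(sigma*B_t)] = exp(sigma^2 t / 2); so E[X_t] = x_0 * exp((mu - sigma^2/2) t) * exp(sigma^2 t / 2) = x_0 * exp(mu t) = 5*exp(-t)/3.
Var(X_t) = E[X_t^2] - (E[X_t])^2 = x_0^2 * exp(2 mu t) * (exp(sigma^2 t) - 1) = (25*exp(t/4) - 25)*exp(-2*t)/9.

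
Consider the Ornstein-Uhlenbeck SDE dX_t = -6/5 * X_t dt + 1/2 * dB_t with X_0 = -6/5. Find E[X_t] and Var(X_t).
E[X_t] = -6*exp(-6*t/5)/5; Var(X_t) = 5/48 - 5*exp(-12*t/5)/48

The OU SDE dX = -theta X dt + sigma dB admits the integrating factor exp(theta t): d(exp(theta t) X_t) = sigma exp(theta t) dB_t. Integrating from 0 to t:
  X_t = x_0 * exp(-theta t) + sigma * int_0^t exp(-theta (t-s)) dB_s.
The Itô integral has mean 0 and (by the Itô isometry) variance sigma^2 * int_0^t exp(-2 theta (t - s)) ds = sigma^2 * (1 - exp(-2 theta t)) / (2 theta).
With theta = 6/5, sigma = 1/2, x_0 = -6/5:
  E[X_t] = -6/5 * exp(-6/5 t) = -6*exp(-6*t/5)/5
  Var(X_t) = (1/2)^2 * (1 - exp(-2*6/5 t)) / (2 * 6/5) = 5/48 - 5*exp(-12*t/5)/48.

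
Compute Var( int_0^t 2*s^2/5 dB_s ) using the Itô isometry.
Var = 4*t^5/125

The Itô integral of a deterministic integrand f(s) has mean 0 because each increment f(s) * (B_{s+ds} - B_s) has mean 0. By the Itô isometry:
  Var( int_0^t f(s) dB_s ) = E[ (int_0^t f(s) dB_s)^2 ] = int_0^t f(s)^2 ds.
Here f(s) = 2*s^2/5, so f(s)^2 = 4*s^4/25. Integrate:
  int_0^t (4*s^4/25) ds = 4*t^5/125.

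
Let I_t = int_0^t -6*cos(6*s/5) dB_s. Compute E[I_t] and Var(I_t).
E[I_t] = 0; Var(I_t) = 18*t + 15*sin(12*t/5)/2

The Itô integral of a deterministic integrand f(s) has mean 0 because each increment f(s) * (B_{s+ds} - B_s) has mean 0. By the Itô isometry:
  Var( int_0^t f(s) dB_s ) = E[ (int_0^t f(s) dB_s)^2 ] = int_0^t f(s)^2 ds.
Here f(s) = -6*cos(6*s/5), so f(s)^2 = 36*cos(6*s/5)^2. Integrate:
  int_0^t (36*cos(6*s/5)^2) ds = 18*t + 15*sin(12*t/5)/2.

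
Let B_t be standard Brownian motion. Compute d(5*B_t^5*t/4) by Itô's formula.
d(5*B_t^5*t/4) = (5*B_t^3*(B_t^2 + 10*t)/4) dt + (25*B_t^4*t/4) dB_t

Itô's formula for f(t, x): d f(t, B_t) = (f_t + (1/2) f_xx) dt + f_x dB_t. Compute partials of f(t, x) = 5*t*x^5/4:
  f_t(t,x)  = 5*x^5/4
  f_x(t,x)  = 25*t*x^4/4
  f_xx(t,x) = 25*t*x^3
Assemble drift = f_t + (1/2) f_xx = 5*x^3*(10*t + x^2)/4 and diffusion = f_x = 25*t*x^4/4. Substituting x = B_t:
  d(5*B_t^5*t/4) = (5*B_t^3*(B_t^2 + 10*t)/4) dt + (25*B_t^4*t/4) dB_t.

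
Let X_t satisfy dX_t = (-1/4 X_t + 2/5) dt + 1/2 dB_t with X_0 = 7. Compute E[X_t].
E[X_t] = 8/5 + 27*exp(-t/4)/5

Taking expectations and using E[dB_t] = 0, the mean m(t) = E[X_t] satisfies the ODE m'(t) = a m(t) + b with m(0) = x_0. With a = -1/4, b = 2/5, x_0 = 7, the solution is
  m(t) = x_0 * exp(a t) + (b/a) * (exp(a t) - 1)
       = 7 * exp((-1/4) t) + ((2/5)/(-1/4)) * (exp((-1/4) t) - 1)
       = 8/5 + 27*exp(-t/4)/5.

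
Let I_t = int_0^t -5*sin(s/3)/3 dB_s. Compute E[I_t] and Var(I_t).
E[I_t] = 0; Var(I_t) = 25*t/18 - 25*sin(2*t/3)/12

The Itô integral of a deterministic integrand f(s) has mean 0 because each increment f(s) * (B_{s+ds} - B_s) has mean 0. By the Itô isometry:
  Var( int_0^t f(s) dB_s ) = E[ (int_0^t f(s) dB_s)^2 ] = int_0^t f(s)^2 ds.
Here f(s) = -5*sin(s/3)/3, so f(s)^2 = 25*sin(s/3)^2/9. Integrate:
  int_0^t (25*sin(s/3)^2/9) ds = 25*t/18 - 25*sin(2*t/3)/12.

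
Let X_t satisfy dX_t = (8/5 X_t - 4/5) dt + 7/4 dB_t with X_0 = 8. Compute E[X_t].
E[X_t] = 15*exp(8*t/5)/2 + 1/2

Taking expectations and using E[dB_t] = 0, the mean m(t) = E[X_t] satisfies the ODE m'(t) = a m(t) + b with m(0) = x_0. With a = 8/5, b = -4/5, x_0 = 8, the solution is
  m(t) = x_0 * exp(a t) + (b/a) * (exp(a t) - 1)
       = 8 * exp((8/5) t) + ((-4/5)/(8/5)) * (exp((8/5) t) - 1)
       = 15*exp(8*t/5)/2 + 1/2.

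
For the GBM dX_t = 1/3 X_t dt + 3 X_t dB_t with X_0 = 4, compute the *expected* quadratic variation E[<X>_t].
E[<X>_t] = 432*exp(29*t/3)/29 - 432/29

<X>_t = int_0^t (3 * X_s)^2 ds. Taking expectation inside the integral: E[<X>_t] = 3^2 * int_0^t E[X_s^2] ds. For GBM, E[X_s^2] = x_0^2 * exp((2 mu + sigma^2) s). Integrating:
  E[<X>_t] = 3^2 * 4^2 * (exp((2*(1/3) + 3^2) t) - 1) / (2*(1/3) + 3^2)
           = 3^2 * 4^2 * (exp((29/3) t) - 1) / (29/3) = 432*exp(29*t/3)/29 - 432/29.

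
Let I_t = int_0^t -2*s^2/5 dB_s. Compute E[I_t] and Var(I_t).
E[I_t] = 0; Var(I_t) = 4*t^5/125

The Itô integral of a deterministic integrand f(s) has mean 0 because each increment f(s) * (B_{s+ds} - B_s) has mean 0. By the Itô isometry:
  Var( int_0^t f(s) dB_s ) = E[ (int_0^t f(s) dB_s)^2 ] = int_0^t f(s)^2 ds.
Here f(s) = -2*s^2/5, so f(s)^2 = 4*s^4/25. Integrate:
  int_0^t (4*s^4/25) ds = 4*t^5/125.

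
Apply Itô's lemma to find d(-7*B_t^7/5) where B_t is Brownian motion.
d(-7*B_t^7/5) = (-147*B_t^5/5) dt + (-49*B_t^6/5) dB_t

Itô's formula for f(B_t) gives d f(B_t) = f'(B_t) dB_t + (1/2) f''(B_t) dt. Compute derivatives of f(x) = -7*x^7/5:
  f'(x)  = -49*x^6/5
  f''(x) = -294*x^5/5
Substitute x = B_t and multiply the f'' term by 1/2:
  drift     = (1/2) * (-294*x^5/5) evaluated at B_t = -147*B_t^5/5
  diffusion = (-49*x^6/5) evaluated at B_t = -49*B_t^6/5
Therefore d(-7*B_t^7/5) = (-147*B_t^5/5) dt + (-49*B_t^6/5) dB_t.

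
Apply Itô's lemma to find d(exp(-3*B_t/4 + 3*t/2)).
d(exp(-3*B_t/4 + 3*t/2)) = (57*exp(-3*B_t/4 + 3*t/2)/32) dt + (-3*exp(-3*B_t/4 + 3*t/2)/4) dB_t

Itô's formula for f(t, x): d f(t, B_t) = (f_t + (1/2) f_xx) dt + f_x dB_t. Compute partials of f(t, x) = exp(3*t/2 - 3*x/4):
  f_t(t,x)  = 3*exp(3*t/2 - 3*x/4)/2
  f_x(t,x)  = -3*exp(3*t/2 - 3*x/4)/4
  f_xx(t,x) = 9*exp(3*t/2 - 3*x/4)/16
Assemble drift = f_t + (1/2) f_xx = 57*exp(3*t/2 - 3*x/4)/32 and diffusion = f_x = -3*exp(3*t/2 - 3*x/4)/4. Substituting x = B_t:
  d(exp(-3*B_t/4 + 3*t/2)) = (57*exp(-3*B_t/4 + 3*t/2)/32) dt + (-3*exp(-3*B_t/4 + 3*t/2)/4) dB_t.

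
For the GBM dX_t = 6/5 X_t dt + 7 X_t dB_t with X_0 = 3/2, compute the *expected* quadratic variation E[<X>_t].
E[<X>_t] = 2205*exp(257*t/5)/1028 - 2205/1028

<X>_t = int_0^t (7 * X_s)^2 ds. Taking expectation inside the integral: E[<X>_t] = 7^2 * int_0^t E[X_s^2] ds. For GBM, E[X_s^2] = x_0^2 * exp((2 mu + sigma^2) s). Integrating:
  E[<X>_t] = 7^2 * (3/2)^2 * (exp((2*(6/5) + 7^2) t) - 1) / (2*(6/5) + 7^2)
           = 7^2 * (3/2)^2 * (exp((257/5) t) - 1) / (257/5) = 2205*exp(257*t/5)/1028 - 2205/1028.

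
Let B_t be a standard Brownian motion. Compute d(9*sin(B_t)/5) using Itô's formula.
d(9*sin(B_t)/5) = (-9*sin(B_t)/10) dt + (9*cos(B_t)/5) dB_t

Itô's formula for f(B_t) gives d f(B_t) = f'(B_t) dB_t + (1/2) f''(B_t) dt. Compute derivatives of f(x) = 9*sin(x)/5:
  f'(x)  = 9*cos(x)/5
  f''(x) = -9*sin(x)/5
Substitute x = B_t and multiply the f'' term by 1/2:
  drift     = (1/2) * (-9*sin(x)/5) evaluated at B_t = -9*sin(B_t)/10
  diffusion = (9*cos(x)/5) evaluated at B_t = 9*cos(B_t)/5
Therefore d(9*sin(B_t)/5) = (-9*sin(B_t)/10) dt + (9*cos(B_t)/5) dB_t.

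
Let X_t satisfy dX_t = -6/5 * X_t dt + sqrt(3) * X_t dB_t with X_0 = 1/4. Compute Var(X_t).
Var(X_t) = (exp(3*t) - 1)*exp(-12*t/5)/16

For GBM dX = mu X dt + sigma X dB with X_0 = x_0, apply Itô to Y = log X: dY = (mu - sigma^2/2) dt + sigma dB, so Y_t = log(x_0) + (mu - sigma^2/2) t + sigma B_t and hence X_t = x_0 * exp((mu - sigma^2/2) t + sigma B_t).
With mu = -6/5, sigma = sqrt(3), x_0 = 1/4, this gives:
  X_t = 1/4 * exp((-27/10) * t + (sqrt(3)) * B_t).
Since sigma*B_t ~ Normal(0, sigma^2 t), E[exp(sigma*B_t)] = exp(sigma^2 t / 2); so E[X_t] = x_0 * exp((mu - sigma^2/2) t) * exp(sigma^2 t / 2) = x_0 * exp(mu t) = exp(-6*t/5)/4.
Var(X_t) = E[X_t^2] - (E[X_t])^2 = x_0^2 * exp(2 mu t) * (exp(sigma^2 t) - 1) = (exp(3*t) - 1)*exp(-12*t/5)/16.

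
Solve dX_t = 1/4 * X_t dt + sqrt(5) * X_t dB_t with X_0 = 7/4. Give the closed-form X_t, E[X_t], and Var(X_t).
X_t = 7/4 * exp((-9/4) t + (sqrt(5)) B_t); E[X_t] = 7*exp(t/4)/4; Var(X_t) = 49*(exp(5*t) - 1)*exp(t/2)/16

For GBM dX = mu X dt + sigma X dB with X_0 = x_0, apply Itô to Y = log X: dY = (mu - sigma^2/2) dt + sigma dB, so Y_t = log(x_0) + (mu - sigma^2/2) t + sigma B_t and hence X_t = x_0 * exp((mu - sigma^2/2) t + sigma B_t).
With mu = 1/4, sigma = sqrt(5), x_0 = 7/4, this gives:
  X_t = 7/4 * exp((-9/4) * t + (sqrt(5)) * B_t).
Since sigma*B_t ~ Normal(0, sigma^2 t), E[exp(sigma*B_t)] = exp(sigma^2 t / 2); so E[X_t] = x_0 * exp((mu - sigma^2/2) t) * exp(sigma^2 t / 2) = x_0 * exp(mu t) = 7*exp(t/4)/4.
Var(X_t) = E[X_t^2] - (E[X_t])^2 = x_0^2 * exp(2 mu t) * (exp(sigma^2 t) - 1) = 49*(exp(5*t) - 1)*exp(t/2)/16.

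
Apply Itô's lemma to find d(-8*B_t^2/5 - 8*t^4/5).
d(-8*B_t^2/5 - 8*t^4/5) = (-32*t^3/5 - 8/5) dt + (-16*B_t/5) dB_t

Itô's formula for f(t, x): d f(t, B_t) = (f_t + (1/2) f_xx) dt + f_x dB_t. Compute partials of f(t, x) = -8*t^4/5 - 8*x^2/5:
  f_t(t,x)  = -32*t^3/5
  f_x(t,x)  = -16*x/5
  f_xx(t,x) = -16/5
Assemble drift = f_t + (1/2) f_xx = -32*t^3/5 - 8/5 and diffusion = f_x = -16*x/5. Substituting x = B_t:
  d(-8*B_t^2/5 - 8*t^4/5) = (-32*t^3/5 - 8/5) dt + (-16*B_t/5) dB_t.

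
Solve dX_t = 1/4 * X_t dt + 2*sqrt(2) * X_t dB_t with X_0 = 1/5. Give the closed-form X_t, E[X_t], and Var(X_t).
X_t = 1/5 * exp((-15/4) t + (2*sqrt(2)) B_t); E[X_t] = exp(t/4)/5; Var(X_t) = (exp(8*t) - 1)*exp(t/2)/25

For GBM dX = mu X dt + sigma X dB with X_0 = x_0, apply Itô to Y = log X: dY = (mu - sigma^2/2) dt + sigma dB, so Y_t = log(x_0) + (mu - sigma^2/2) t + sigma B_t and hence X_t = x_0 * exp((mu - sigma^2/2) t + sigma B_t).
With mu = 1/4, sigma = 2*sqrt(2), x_0 = 1/5, this gives:
  X_t = 1/5 * exp((-15/4) * t + (2*sqrt(2)) * B_t).
Since sigma*B_t ~ Normal(0, sigma^2 t), E[exp(sigma*B_t)] = exp(sigma^2 t / 2); so E[X_t] = x_0 * exp((mu - sigma^2/2) t) * exp(sigma^2 t / 2) = x_0 * exp(mu t) = exp(t/4)/5.
Var(X_t) = E[X_t^2] - (E[X_t])^2 = x_0^2 * exp(2 mu t) * (exp(sigma^2 t) - 1) = (exp(8*t) - 1)*exp(t/2)/25.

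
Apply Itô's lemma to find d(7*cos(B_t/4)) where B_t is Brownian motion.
d(7*cos(B_t/4)) = (-7*cos(B_t/4)/32) dt + (-7*sin(B_t/4)/4) dB_t

Itô's formula for f(B_t) gives d f(B_t) = f'(B_t) dB_t + (1/2) f''(B_t) dt. Compute derivatives of f(x) = 7*cos(x/4):
  f'(x)  = -7*sin(x/4)/4
  f''(x) = -7*cos(x/4)/16
Substitute x = B_t and multiply the f'' term by 1/2:
  drift     = (1/2) * (-7*cos(x/4)/16) evaluated at B_t = -7*cos(B_t/4)/32
  diffusion = (-7*sin(x/4)/4) evaluated at B_t = -7*sin(B_t/4)/4
Therefore d(7*cos(B_t/4)) = (-7*cos(B_t/4)/32) dt + (-7*sin(B_t/4)/4) dB_t.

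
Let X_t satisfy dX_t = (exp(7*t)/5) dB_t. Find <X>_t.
<X>_t = exp(14*t)/350 - 1/350

For an Itô process dX_t = a(t) dt + b(t) dB_t, the quadratic variation is <X>_t = int_0^t b(s)^2 ds (the drift term does not contribute). Here b(s) = exp(7*s)/5, so
  b(s)^2 = exp(14*s)/25.
Integrating from 0 to t:
  <X>_t = int_0^t (exp(14*s)/25) ds = exp(14*t)/350 - 1/350.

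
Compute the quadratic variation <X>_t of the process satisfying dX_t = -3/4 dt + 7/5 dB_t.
<X>_t = 49*t/25

For an Itô process dX_t = a(t) dt + b(t) dB_t, the quadratic variation is <X>_t = int_0^t b(s)^2 ds (the drift term does not contribute). Here b(s) = 7/5, so
  b(s)^2 = 49/25.
Integrating from 0 to t:
  <X>_t = int_0^t (49/25) ds = 49*t/25.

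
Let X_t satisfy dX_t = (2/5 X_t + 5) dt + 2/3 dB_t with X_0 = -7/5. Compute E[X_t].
E[X_t] = 111*exp(2*t/5)/10 - 25/2

Taking expectations and using E[dB_t] = 0, the mean m(t) = E[X_t] satisfies the ODE m'(t) = a m(t) + b with m(0) = x_0. With a = 2/5, b = 5, x_0 = -7/5, the solution is
  m(t) = x_0 * exp(a t) + (b/a) * (exp(a t) - 1)
       = (-7/5) * exp((2/5) t) + (5/(2/5)) * (exp((2/5) t) - 1)
       = 111*exp(2*t/5)/10 - 25/2.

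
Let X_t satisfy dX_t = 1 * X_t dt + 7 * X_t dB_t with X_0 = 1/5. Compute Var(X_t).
Var(X_t) = (exp(49*t) - 1)*exp(2*t)/25

For GBM dX = mu X dt + sigma X dB with X_0 = x_0, apply Itô to Y = log X: dY = (mu - sigma^2/2) dt + sigma dB, so Y_t = log(x_0) + (mu - sigma^2/2) t + sigma B_t and hence X_t = x_0 * exp((mu - sigma^2/2) t + sigma B_t).
With mu = 1, sigma = 7, x_0 = 1/5, this gives:
  X_t = 1/5 * exp((-47/2) * t + (7) * B_t).
Since sigma*B_t ~ Normal(0, sigma^2 t), E[exp(sigma*B_t)] = exp(sigma^2 t / 2); so E[X_t] = x_0 * exp((mu - sigma^2/2) t) * exp(sigma^2 t / 2) = x_0 * exp(mu t) = exp(t)/5.
Var(X_t) = E[X_t^2] - (E[X_t])^2 = x_0^2 * exp(2 mu t) * (exp(sigma^2 t) - 1) = (exp(49*t) - 1)*exp(2*t)/25.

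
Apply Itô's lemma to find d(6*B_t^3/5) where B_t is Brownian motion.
d(6*B_t^3/5) = (18*B_t/5) dt + (18*B_t^2/5) dB_t

Itô's formula for f(B_t) gives d f(B_t) = f'(B_t) dB_t + (1/2) f''(B_t) dt. Compute derivatives of f(x) = 6*x^3/5:
  f'(x)  = 18*x^2/5
  f''(x) = 36*x/5
Substitute x = B_t and multiply the f'' term by 1/2:
  drift     = (1/2) * (36*x/5) evaluated at B_t = 18*B_t/5
  diffusion = (18*x^2/5) evaluated at B_t = 18*B_t^2/5
Therefore d(6*B_t^3/5) = (18*B_t/5) dt + (18*B_t^2/5) dB_t.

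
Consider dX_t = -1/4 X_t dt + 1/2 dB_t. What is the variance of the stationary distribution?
lim Var(X_t) = 1/2

The OU SDE dX = -theta X dt + sigma dB admits the integrating factor exp(theta t): d(exp(theta t) X_t) = sigma exp(theta t) dB_t. Integrating from 0 to t gives X_t = x_0 * exp(-theta t) + sigma * int_0^t exp(-theta (t-s)) dB_s for any initial x_0. The Itô integral has variance (by the Itô isometry) sigma^2 * int_0^t exp(-2 theta (t - s)) ds = sigma^2 * (1 - exp(-2 theta t)) / (2 theta), independent of x_0.
With theta = 1/4, sigma = 1/2:
  Var(X_t) = (1/2)^2 * (1 - exp(-2*1/4 t)) / (2 * 1/4) = 1/2 - exp(-t/2)/2.
As t -> infinity, exp(-2*1/4 t) -> 0, so the stationary variance is sigma^2 / (2 theta) = 1/2.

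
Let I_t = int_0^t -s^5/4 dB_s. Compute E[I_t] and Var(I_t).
E[I_t] = 0; Var(I_t) = t^11/176

The Itô integral of a deterministic integrand f(s) has mean 0 because each increment f(s) * (B_{s+ds} - B_s) has mean 0. By the Itô isometry:
  Var( int_0^t f(s) dB_s ) = E[ (int_0^t f(s) dB_s)^2 ] = int_0^t f(s)^2 ds.
Here f(s) = -s^5/4, so f(s)^2 = s^10/16. Integrate:
  int_0^t (s^10/16) ds = t^11/176.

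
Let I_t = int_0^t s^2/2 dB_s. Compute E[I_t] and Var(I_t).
E[I_t] = 0; Var(I_t) = t^5/20

The Itô integral of a deterministic integrand f(s) has mean 0 because each increment f(s) * (B_{s+ds} - B_s) has mean 0. By the Itô isometry:
  Var( int_0^t f(s) dB_s ) = E[ (int_0^t f(s) dB_s)^2 ] = int_0^t f(s)^2 ds.
Here f(s) = s^2/2, so f(s)^2 = s^4/4. Integrate:
  int_0^t (s^4/4) ds = t^5/20.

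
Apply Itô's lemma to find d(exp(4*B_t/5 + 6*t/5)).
d(exp(4*B_t/5 + 6*t/5)) = (38*exp(4*B_t/5 + 6*t/5)/25) dt + (4*exp(4*B_t/5 + 6*t/5)/5) dB_t

Itô's formula for f(t, x): d f(t, B_t) = (f_t + (1/2) f_xx) dt + f_x dB_t. Compute partials of f(t, x) = exp(6*t/5 + 4*x/5):
  f_t(t,x)  = 6*exp(6*t/5 + 4*x/5)/5
  f_x(t,x)  = 4*exp(6*t/5 + 4*x/5)/5
  f_xx(t,x) = 16*exp(6*t/5 + 4*x/5)/25
Assemble drift = f_t + (1/2) f_xx = 38*exp(6*t/5 + 4*x/5)/25 and diffusion = f_x = 4*exp(6*t/5 + 4*x/5)/5. Substituting x = B_t:
  d(exp(4*B_t/5 + 6*t/5)) = (38*exp(4*B_t/5 + 6*t/5)/25) dt + (4*exp(4*B_t/5 + 6*t/5)/5) dB_t.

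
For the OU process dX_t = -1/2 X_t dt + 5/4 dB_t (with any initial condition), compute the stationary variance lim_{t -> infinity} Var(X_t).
lim Var(X_t) = 25/16

The OU SDE dX = -theta X dt + sigma dB admits the integrating factor exp(theta t): d(exp(theta t) X_t) = sigma exp(theta t) dB_t. Integrating from 0 to t gives X_t = x_0 * exp(-theta t) + sigma * int_0^t exp(-theta (t-s)) dB_s for any initial x_0. The Itô integral has variance (by the Itô isometry) sigma^2 * int_0^t exp(-2 theta (t - s)) ds = sigma^2 * (1 - exp(-2 theta t)) / (2 theta), independent of x_0.
With theta = 1/2, sigma = 5/4:
  Var(X_t) = (5/4)^2 * (1 - exp(-2*1/2 t)) / (2 * 1/2) = 25/16 - 25*exp(-t)/16.
As t -> infinity, exp(-2*1/2 t) -> 0, so the stationary variance is sigma^2 / (2 theta) = 25/16.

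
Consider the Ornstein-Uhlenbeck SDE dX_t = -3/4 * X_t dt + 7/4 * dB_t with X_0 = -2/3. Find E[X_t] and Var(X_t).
E[X_t] = -2*exp(-3*t/4)/3; Var(X_t) = 49/24 - 49*exp(-3*t/2)/24

The OU SDE dX = -theta X dt + sigma dB admits the integrating factor exp(theta t): d(exp(theta t) X_t) = sigma exp(theta t) dB_t. Integrating from 0 to t:
  X_t = x_0 * exp(-theta t) + sigma * int_0^t exp(-theta (t-s)) dB_s.
The Itô integral has mean 0 and (by the Itô isometry) variance sigma^2 * int_0^t exp(-2 theta (t - s)) ds = sigma^2 * (1 - exp(-2 theta t)) / (2 theta).
With theta = 3/4, sigma = 7/4, x_0 = -2/3:
  E[X_t] = -2/3 * exp(-3/4 t) = -2*exp(-3*t/4)/3
  Var(X_t) = (7/4)^2 * (1 - exp(-2*3/4 t)) / (2 * 3/4) = 49/24 - 49*exp(-3*t/2)/24.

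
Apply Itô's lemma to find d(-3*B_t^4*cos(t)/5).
d(-3*B_t^4*cos(t)/5) = (3*B_t^2*(B_t^2*sin(t) - 6*cos(t))/5) dt + (-12*B_t^3*cos(t)/5) dB_t

Itô's formula for f(t, x): d f(t, B_t) = (f_t + (1/2) f_xx) dt + f_x dB_t. Compute partials of f(t, x) = -3*x^4*cos(t)/5:
  f_t(t,x)  = 3*x^4*sin(t)/5
  f_x(t,x)  = -12*x^3*cos(t)/5
  f_xx(t,x) = -36*x^2*cos(t)/5
Assemble drift = f_t + (1/2) f_xx = 3*x^2*(x^2*sin(t) - 6*cos(t))/5 and diffusion = f_x = -12*x^3*cos(t)/5. Substituting x = B_t:
  d(-3*B_t^4*cos(t)/5) = (3*B_t^2*(B_t^2*sin(t) - 6*cos(t))/5) dt + (-12*B_t^3*cos(t)/5) dB_t.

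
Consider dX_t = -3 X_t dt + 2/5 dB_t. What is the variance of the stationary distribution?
lim Var(X_t) = 2/75

The OU SDE dX = -theta X dt + sigma dB admits the integrating factor exp(theta t): d(exp(theta t) X_t) = sigma exp(theta t) dB_t. Integrating from 0 to t gives X_t = x_0 * exp(-theta t) + sigma * int_0^t exp(-theta (t-s)) dB_s for any initial x_0. The Itô integral has variance (by the Itô isometry) sigma^2 * int_0^t exp(-2 theta (t - s)) ds = sigma^2 * (1 - exp(-2 theta t)) / (2 theta), independent of x_0.
With theta = 3, sigma = 2/5:
  Var(X_t) = (2/5)^2 * (1 - exp(-2*3 t)) / (2 * 3) = 2/75 - 2*exp(-6*t)/75.
As t -> infinity, exp(-2*3 t) -> 0, so the stationary variance is sigma^2 / (2 theta) = 2/75.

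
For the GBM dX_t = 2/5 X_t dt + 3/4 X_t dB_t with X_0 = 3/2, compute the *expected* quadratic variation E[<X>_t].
E[<X>_t] = 405*exp(109*t/80)/436 - 405/436

<X>_t = int_0^t ((3/4) * X_s)^2 ds. Taking expectation inside the integral: E[<X>_t] = (3/4)^2 * int_0^t E[X_s^2] ds. For GBM, E[X_s^2] = x_0^2 * exp((2 mu + sigma^2) s). Integrating:
  E[<X>_t] = (3/4)^2 * (3/2)^2 * (exp((2*(2/5) + (3/4)^2) t) - 1) / (2*(2/5) + (3/4)^2)
           = (3/4)^2 * (3/2)^2 * (exp((109/80) t) - 1) / (109/80) = 405*exp(109*t/80)/436 - 405/436.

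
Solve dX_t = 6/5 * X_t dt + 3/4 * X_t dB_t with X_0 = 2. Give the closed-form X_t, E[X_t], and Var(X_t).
X_t = 2 * exp((147/160) t + (3/4) B_t); E[X_t] = 2*exp(6*t/5); Var(X_t) = 4*(exp(9*t/16) - 1)*exp(12*t/5)

For GBM dX = mu X dt + sigma X dB with X_0 = x_0, apply Itô to Y = log X: dY = (mu - sigma^2/2) dt + sigma dB, so Y_t = log(x_0) + (mu - sigma^2/2) t + sigma B_t and hence X_t = x_0 * exp((mu - sigma^2/2) t + sigma B_t).
With mu = 6/5, sigma = 3/4, x_0 = 2, this gives:
  X_t = 2 * exp((147/160) * t + (3/4) * B_t).
Since sigma*B_t ~ Normal(0, sigma^2 t), E[exp(sigma*B_t)] = exp(sigma^2 t / 2); so E[X_t] = x_0 * exp((mu - sigma^2/2) t) * exp(sigma^2 t / 2) = x_0 * exp(mu t) = 2*exp(6*t/5).
Var(X_t) = E[X_t^2] - (E[X_t])^2 = x_0^2 * exp(2 mu t) * (exp(sigma^2 t) - 1) = 4*(exp(9*t/16) - 1)*exp(12*t/5).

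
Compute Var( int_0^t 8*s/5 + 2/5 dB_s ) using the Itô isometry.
Var = 4*t*(16*t^2 + 12*t + 3)/75

The Itô integral of a deterministic integrand f(s) has mean 0 because each increment f(s) * (B_{s+ds} - B_s) has mean 0. By the Itô isometry:
  Var( int_0^t f(s) dB_s ) = E[ (int_0^t f(s) dB_s)^2 ] = int_0^t f(s)^2 ds.
Here f(s) = 8*s/5 + 2/5, so f(s)^2 = 4*(4*s + 1)^2/25. Integrate:
  int_0^t (4*(4*s + 1)^2/25) ds = 4*t*(16*t^2 + 12*t + 3)/75.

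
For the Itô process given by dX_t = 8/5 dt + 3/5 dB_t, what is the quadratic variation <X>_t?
<X>_t = 9*t/25

For an Itô process dX_t = a(t) dt + b(t) dB_t, the quadratic variation is <X>_t = int_0^t b(s)^2 ds (the drift term does not contribute). Here b(s) = 3/5, so
  b(s)^2 = 9/25.
Integrating from 0 to t:
  <X>_t = int_0^t (9/25) ds = 9*t/25.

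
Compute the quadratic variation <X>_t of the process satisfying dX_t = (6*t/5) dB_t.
<X>_t = 12*t^3/25

For an Itô process dX_t = a(t) dt + b(t) dB_t, the quadratic variation is <X>_t = int_0^t b(s)^2 ds (the drift term does not contribute). Here b(s) = 6*s/5, so
  b(s)^2 = 36*s^2/25.
Integrating from 0 to t:
  <X>_t = int_0^t (36*s^2/25) ds = 12*t^3/25.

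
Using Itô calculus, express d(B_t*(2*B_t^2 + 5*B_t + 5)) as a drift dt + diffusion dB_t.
d(B_t*(2*B_t^2 + 5*B_t + 5)) = (6*B_t + 5) dt + (6*B_t^2 + 10*B_t + 5) dB_t

Itô's formula for f(B_t) gives d f(B_t) = f'(B_t) dB_t + (1/2) f''(B_t) dt. Compute derivatives of f(x) = x*(2*x^2 + 5*x + 5):
  f'(x)  = 6*x^2 + 10*x + 5
  f''(x) = 12*x + 10
Substitute x = B_t and multiply the f'' term by 1/2:
  drift     = (1/2) * (12*x + 10) evaluated at B_t = 6*B_t + 5
  diffusion = (6*x^2 + 10*x + 5) evaluated at B_t = 6*B_t^2 + 10*B_t + 5
Therefore d(B_t*(2*B_t^2 + 5*B_t + 5)) = (6*B_t + 5) dt + (6*B_t^2 + 10*B_t + 5) dB_t.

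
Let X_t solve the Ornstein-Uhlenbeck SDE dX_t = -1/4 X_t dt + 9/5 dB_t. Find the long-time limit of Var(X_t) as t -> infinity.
lim Var(X_t) = 162/25

The OU SDE dX = -theta X dt + sigma dB admits the integrating factor exp(theta t): d(exp(theta t) X_t) = sigma exp(theta t) dB_t. Integrating from 0 to t gives X_t = x_0 * exp(-theta t) + sigma * int_0^t exp(-theta (t-s)) dB_s for any initial x_0. The Itô integral has variance (by the Itô isometry) sigma^2 * int_0^t exp(-2 theta (t - s)) ds = sigma^2 * (1 - exp(-2 theta t)) / (2 theta), independent of x_0.
With theta = 1/4, sigma = 9/5:
  Var(X_t) = (9/5)^2 * (1 - exp(-2*1/4 t)) / (2 * 1/4) = 162/25 - 162*exp(-t/2)/25.
As t -> infinity, exp(-2*1/4 t) -> 0, so the stationary variance is sigma^2 / (2 theta) = 162/25.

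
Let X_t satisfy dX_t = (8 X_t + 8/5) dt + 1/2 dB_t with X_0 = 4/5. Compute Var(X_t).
Var(X_t) = exp(16*t)/64 - 1/64

The variance V(t) = Var(X_t) satisfies V'(t) = 2 a V(t) + c^2 with V(0) = 0 (drift coefficient is linear in X, diffusion is constant). With a = 8, c = 1/2, the solution is
  V(t) = (c^2 / (2 a)) * (exp(2 a t) - 1)
       = ((1/2)^2 / (2*8)) * (exp(16 t) - 1)
       = exp(16*t)/64 - 1/64.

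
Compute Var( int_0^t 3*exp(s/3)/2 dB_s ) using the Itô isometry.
Var = 27*exp(2*t/3)/8 - 27/8

The Itô integral of a deterministic integrand f(s) has mean 0 because each increment f(s) * (B_{s+ds} - B_s) has mean 0. By the Itô isometry:
  Var( int_0^t f(s) dB_s ) = E[ (int_0^t f(s) dB_s)^2 ] = int_0^t f(s)^2 ds.
Here f(s) = 3*exp(s/3)/2, so f(s)^2 = 9*exp(2*s/3)/4. Integrate:
  int_0^t (9*exp(2*s/3)/4) ds = 27*exp(2*t/3)/8 - 27/8.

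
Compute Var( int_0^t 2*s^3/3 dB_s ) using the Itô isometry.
Var = 4*t^7/63

The Itô integral of a deterministic integrand f(s) has mean 0 because each increment f(s) * (B_{s+ds} - B_s) has mean 0. By the Itô isometry:
  Var( int_0^t f(s) dB_s ) = E[ (int_0^t f(s) dB_s)^2 ] = int_0^t f(s)^2 ds.
Here f(s) = 2*s^3/3, so f(s)^2 = 4*s^6/9. Integrate:
  int_0^t (4*s^6/9) ds = 4*t^7/63.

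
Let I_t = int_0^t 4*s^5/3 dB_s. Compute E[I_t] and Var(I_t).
E[I_t] = 0; Var(I_t) = 16*t^11/99

The Itô integral of a deterministic integrand f(s) has mean 0 because each increment f(s) * (B_{s+ds} - B_s) has mean 0. By the Itô isometry:
  Var( int_0^t f(s) dB_s ) = E[ (int_0^t f(s) dB_s)^2 ] = int_0^t f(s)^2 ds.
Here f(s) = 4*s^5/3, so f(s)^2 = 16*s^10/9. Integrate:
  int_0^t (16*s^10/9) ds = 16*t^11/99.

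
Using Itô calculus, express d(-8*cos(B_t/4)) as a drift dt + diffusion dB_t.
d(-8*cos(B_t/4)) = (cos(B_t/4)/4) dt + (2*sin(B_t/4)) dB_t

Itô's formula for f(B_t) gives d f(B_t) = f'(B_t) dB_t + (1/2) f''(B_t) dt. Compute derivatives of f(x) = -8*cos(x/4):
  f'(x)  = 2*sin(x/4)
  f''(x) = cos(x/4)/2
Substitute x = B_t and multiply the f'' term by 1/2:
  drift     = (1/2) * (cos(x/4)/2) evaluated at B_t = cos(B_t/4)/4
  diffusion = (2*sin(x/4)) evaluated at B_t = 2*sin(B_t/4)
Therefore d(-8*cos(B_t/4)) = (cos(B_t/4)/4) dt + (2*sin(B_t/4)) dB_t.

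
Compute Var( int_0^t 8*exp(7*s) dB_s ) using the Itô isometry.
Var = 32*exp(14*t)/7 - 32/7

The Itô integral of a deterministic integrand f(s) has mean 0 because each increment f(s) * (B_{s+ds} - B_s) has mean 0. By the Itô isometry:
  Var( int_0^t f(s) dB_s ) = E[ (int_0^t f(s) dB_s)^2 ] = int_0^t f(s)^2 ds.
Here f(s) = 8*exp(7*s), so f(s)^2 = 64*exp(14*s). Integrate:
  int_0^t (64*exp(14*s)) ds = 32*exp(14*t)/7 - 32/7.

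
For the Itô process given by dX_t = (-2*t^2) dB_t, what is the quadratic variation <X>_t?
<X>_t = 4*t^5/5

For an Itô process dX_t = a(t) dt + b(t) dB_t, the quadratic variation is <X>_t = int_0^t b(s)^2 ds (the drift term does not contribute). Here b(s) = -2*s^2, so
  b(s)^2 = 4*s^4.
Integrating from 0 to t:
  <X>_t = int_0^t (4*s^4) ds = 4*t^5/5.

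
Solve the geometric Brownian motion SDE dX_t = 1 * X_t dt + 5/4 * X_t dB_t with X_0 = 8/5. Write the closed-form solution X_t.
X_t = 8/5 * exp((7/32) * t + (5/4) * B_t)

For GBM dX = mu X dt + sigma X dB with X_0 = x_0, apply Itô to Y = log X: dY = (mu - sigma^2/2) dt + sigma dB, so Y_t = log(x_0) + (mu - sigma^2/2) t + sigma B_t and hence X_t = x_0 * exp((mu - sigma^2/2) t + sigma B_t).
With mu = 1, sigma = 5/4, x_0 = 8/5, this gives:
  X_t = 8/5 * exp((7/32) * t + (5/4) * B_t).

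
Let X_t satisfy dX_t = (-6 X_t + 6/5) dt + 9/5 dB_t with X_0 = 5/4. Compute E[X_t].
E[X_t] = 1/5 + 21*exp(-6*t)/20

Taking expectations and using E[dB_t] = 0, the mean m(t) = E[X_t] satisfies the ODE m'(t) = a m(t) + b with m(0) = x_0. With a = -6, b = 6/5, x_0 = 5/4, the solution is
  m(t) = x_0 * exp(a t) + (b/a) * (exp(a t) - 1)
       = (5/4) * exp((-6) t) + ((6/5)/(-6)) * (exp((-6) t) - 1)
       = 1/5 + 21*exp(-6*t)/20.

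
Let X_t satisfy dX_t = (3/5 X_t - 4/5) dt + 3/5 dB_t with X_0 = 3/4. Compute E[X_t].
E[X_t] = 4/3 - 7*exp(3*t/5)/12

Taking expectations and using E[dB_t] = 0, the mean m(t) = E[X_t] satisfies the ODE m'(t) = a m(t) + b with m(0) = x_0. With a = 3/5, b = -4/5, x_0 = 3/4, the solution is
  m(t) = x_0 * exp(a t) + (b/a) * (exp(a t) - 1)
       = (3/4) * exp((3/5) t) + ((-4/5)/(3/5)) * (exp((3/5) t) - 1)
       = 4/3 - 7*exp(3*t/5)/12.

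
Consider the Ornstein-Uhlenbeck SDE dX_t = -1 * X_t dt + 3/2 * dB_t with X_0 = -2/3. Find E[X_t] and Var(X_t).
E[X_t] = -2*exp(-t)/3; Var(X_t) = 9/8 - 9*exp(-2*t)/8

The OU SDE dX = -theta X dt + sigma dB admits the integrating factor exp(theta t): d(exp(theta t) X_t) = sigma exp(theta t) dB_t. Integrating from 0 to t:
  X_t = x_0 * exp(-theta t) + sigma * int_0^t exp(-theta (t-s)) dB_s.
The Itô integral has mean 0 and (by the Itô isometry) variance sigma^2 * int_0^t exp(-2 theta (t - s)) ds = sigma^2 * (1 - exp(-2 theta t)) / (2 theta).
With theta = 1, sigma = 3/2, x_0 = -2/3:
  E[X_t] = -2/3 * exp(-1 t) = -2*exp(-t)/3
  Var(X_t) = (3/2)^2 * (1 - exp(-2*1 t)) / (2 * 1) = 9/8 - 9*exp(-2*t)/8.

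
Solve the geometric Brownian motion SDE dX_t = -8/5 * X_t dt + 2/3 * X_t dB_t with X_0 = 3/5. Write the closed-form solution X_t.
X_t = 3/5 * exp((-82/45) * t + (2/3) * B_t)

For GBM dX = mu X dt + sigma X dB with X_0 = x_0, apply Itô to Y = log X: dY = (mu - sigma^2/2) dt + sigma dB, so Y_t = log(x_0) + (mu - sigma^2/2) t + sigma B_t and hence X_t = x_0 * exp((mu - sigma^2/2) t + sigma B_t).
With mu = -8/5, sigma = 2/3, x_0 = 3/5, this gives:
  X_t = 3/5 * exp((-82/45) * t + (2/3) * B_t).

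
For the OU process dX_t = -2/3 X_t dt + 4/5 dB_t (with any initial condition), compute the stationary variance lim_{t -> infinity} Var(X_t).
lim Var(X_t) = 12/25

The OU SDE dX = -theta X dt + sigma dB admits the integrating factor exp(theta t): d(exp(theta t) X_t) = sigma exp(theta t) dB_t. Integrating from 0 to t gives X_t = x_0 * exp(-theta t) + sigma * int_0^t exp(-theta (t-s)) dB_s for any initial x_0. The Itô integral has variance (by the Itô isometry) sigma^2 * int_0^t exp(-2 theta (t - s)) ds = sigma^2 * (1 - exp(-2 theta t)) / (2 theta), independent of x_0.
With theta = 2/3, sigma = 4/5:
  Var(X_t) = (4/5)^2 * (1 - exp(-2*2/3 t)) / (2 * 2/3) = 12/25 - 12*exp(-4*t/3)/25.
As t -> infinity, exp(-2*2/3 t) -> 0, so the stationary variance is sigma^2 / (2 theta) = 12/25.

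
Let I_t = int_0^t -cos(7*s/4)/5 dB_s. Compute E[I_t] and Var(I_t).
E[I_t] = 0; Var(I_t) = t/50 + sin(7*t/2)/175

The Itô integral of a deterministic integrand f(s) has mean 0 because each increment f(s) * (B_{s+ds} - B_s) has mean 0. By the Itô isometry:
  Var( int_0^t f(s) dB_s ) = E[ (int_0^t f(s) dB_s)^2 ] = int_0^t f(s)^2 ds.
Here f(s) = -cos(7*s/4)/5, so f(s)^2 = cos(7*s/4)^2/25. Integrate:
  int_0^t (cos(7*s/4)^2/25) ds = t/50 + sin(7*t/2)/175.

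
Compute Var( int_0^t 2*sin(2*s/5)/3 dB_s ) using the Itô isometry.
Var = 2*t/9 - 5*sin(4*t/5)/18

The Itô integral of a deterministic integrand f(s) has mean 0 because each increment f(s) * (B_{s+ds} - B_s) has mean 0. By the Itô isometry:
  Var( int_0^t f(s) dB_s ) = E[ (int_0^t f(s) dB_s)^2 ] = int_0^t f(s)^2 ds.
Here f(s) = 2*sin(2*s/5)/3, so f(s)^2 = 4*sin(2*s/5)^2/9. Integrate:
  int_0^t (4*sin(2*s/5)^2/9) ds = 2*t/9 - 5*sin(4*t/5)/18.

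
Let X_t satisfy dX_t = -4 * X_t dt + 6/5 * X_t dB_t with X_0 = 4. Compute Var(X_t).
Var(X_t) = (16*exp(36*t/25) - 16)*exp(-8*t)

For GBM dX = mu X dt + sigma X dB with X_0 = x_0, apply Itô to Y = log X: dY = (mu - sigma^2/2) dt + sigma dB, so Y_t = log(x_0) + (mu - sigma^2/2) t + sigma B_t and hence X_t = x_0 * exp((mu - sigma^2/2) t + sigma B_t).
With mu = -4, sigma = 6/5, x_0 = 4, this gives:
  X_t = 4 * exp((-118/25) * t + (6/5) * B_t).
Since sigma*B_t ~ Normal(0, sigma^2 t), E[exp(sigma*B_t)] = exp(sigma^2 t / 2); so E[X_t] = x_0 * exp((mu - sigma^2/2) t) * exp(sigma^2 t / 2) = x_0 * exp(mu t) = 4*exp(-4*t).
Var(X_t) = E[X_t^2] - (E[X_t])^2 = x_0^2 * exp(2 mu t) * (exp(sigma^2 t) - 1) = (16*exp(36*t/25) - 16)*exp(-8*t).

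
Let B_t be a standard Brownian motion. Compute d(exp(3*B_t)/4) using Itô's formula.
d(exp(3*B_t)/4) = (9*exp(3*B_t)/8) dt + (3*exp(3*B_t)/4) dB_t

Itô's formula for f(B_t) gives d f(B_t) = f'(B_t) dB_t + (1/2) f''(B_t) dt. Compute derivatives of f(x) = exp(3*x)/4:
  f'(x)  = 3*exp(3*x)/4
  f''(x) = 9*exp(3*x)/4
Substitute x = B_t and multiply the f'' term by 1/2:
  drift     = (1/2) * (9*exp(3*x)/4) evaluated at B_t = 9*exp(3*B_t)/8
  diffusion = (3*exp(3*x)/4) evaluated at B_t = 3*exp(3*B_t)/4
Therefore d(exp(3*B_t)/4) = (9*exp(3*B_t)/8) dt + (3*exp(3*B_t)/4) dB_t.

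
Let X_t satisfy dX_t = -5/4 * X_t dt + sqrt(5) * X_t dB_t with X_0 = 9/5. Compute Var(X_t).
Var(X_t) = 162*sinh(5*t/2)/25

For GBM dX = mu X dt + sigma X dB with X_0 = x_0, apply Itô to Y = log X: dY = (mu - sigma^2/2) dt + sigma dB, so Y_t = log(x_0) + (mu - sigma^2/2) t + sigma B_t and hence X_t = x_0 * exp((mu - sigma^2/2) t + sigma B_t).
With mu = -5/4, sigma = sqrt(5), x_0 = 9/5, this gives:
  X_t = 9/5 * exp((-15/4) * t + (sqrt(5)) * B_t).
Since sigma*B_t ~ Normal(0, sigma^2 t), E[exp(sigma*B_t)] = exp(sigma^2 t / 2); so E[X_t] = x_0 * exp((mu - sigma^2/2) t) * exp(sigma^2 t / 2) = x_0 * exp(mu t) = 9*exp(-5*t/4)/5.
Var(X_t) = E[X_t^2] - (E[X_t])^2 = x_0^2 * exp(2 mu t) * (exp(sigma^2 t) - 1) = 162*sinh(5*t/2)/25.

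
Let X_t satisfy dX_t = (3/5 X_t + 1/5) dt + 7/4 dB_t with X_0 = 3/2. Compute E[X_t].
E[X_t] = 11*exp(3*t/5)/6 - 1/3

Taking expectations and using E[dB_t] = 0, the mean m(t) = E[X_t] satisfies the ODE m'(t) = a m(t) + b with m(0) = x_0. With a = 3/5, b = 1/5, x_0 = 3/2, the solution is
  m(t) = x_0 * exp(a t) + (b/a) * (exp(a t) - 1)
       = (3/2) * exp((3/5) t) + ((1/5)/(3/5)) * (exp((3/5) t) - 1)
       = 11*exp(3*t/5)/6 - 1/3.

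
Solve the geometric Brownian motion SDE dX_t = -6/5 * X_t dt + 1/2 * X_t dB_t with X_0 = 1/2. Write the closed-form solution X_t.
X_t = 1/2 * exp((-53/40) * t + (1/2) * B_t)

For GBM dX = mu X dt + sigma X dB with X_0 = x_0, apply Itô to Y = log X: dY = (mu - sigma^2/2) dt + sigma dB, so Y_t = log(x_0) + (mu - sigma^2/2) t + sigma B_t and hence X_t = x_0 * exp((mu - sigma^2/2) t + sigma B_t).
With mu = -6/5, sigma = 1/2, x_0 = 1/2, this gives:
  X_t = 1/2 * exp((-53/40) * t + (1/2) * B_t).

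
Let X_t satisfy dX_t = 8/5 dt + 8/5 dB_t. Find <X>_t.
<X>_t = 64*t/25

For an Itô process dX_t = a(t) dt + b(t) dB_t, the quadratic variation is <X>_t = int_0^t b(s)^2 ds (the drift term does not contribute). Here b(s) = 8/5, so
  b(s)^2 = 64/25.
Integrating from 0 to t:
  <X>_t = int_0^t (64/25) ds = 64*t/25.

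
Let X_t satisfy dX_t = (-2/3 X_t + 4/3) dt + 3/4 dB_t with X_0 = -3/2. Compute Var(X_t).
Var(X_t) = 27/64 - 27*exp(-4*t/3)/64

The variance V(t) = Var(X_t) satisfies V'(t) = 2 a V(t) + c^2 with V(0) = 0 (drift coefficient is linear in X, diffusion is constant). With a = -2/3, c = 3/4, the solution is
  V(t) = (c^2 / (2 a)) * (exp(2 a t) - 1)
       = ((3/4)^2 / (2*(-2/3))) * (exp((-4/3) t) - 1)
       = 27/64 - 27*exp(-4*t/3)/64.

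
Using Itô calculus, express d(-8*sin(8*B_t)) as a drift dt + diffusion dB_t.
d(-8*sin(8*B_t)) = (256*sin(8*B_t)) dt + (-64*cos(8*B_t)) dB_t

Itô's formula for f(B_t) gives d f(B_t) = f'(B_t) dB_t + (1/2) f''(B_t) dt. Compute derivatives of f(x) = -8*sin(8*x):
  f'(x)  = -64*cos(8*x)
  f''(x) = 512*sin(8*x)
Substitute x = B_t and multiply the f'' term by 1/2:
  drift     = (1/2) * (512*sin(8*x)) evaluated at B_t = 256*sin(8*B_t)
  diffusion = (-64*cos(8*x)) evaluated at B_t = -64*cos(8*B_t)
Therefore d(-8*sin(8*B_t)) = (256*sin(8*B_t)) dt + (-64*cos(8*B_t)) dB_t.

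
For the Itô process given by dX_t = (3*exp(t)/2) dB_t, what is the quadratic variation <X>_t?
<X>_t = 9*exp(2*t)/8 - 9/8

For an Itô process dX_t = a(t) dt + b(t) dB_t, the quadratic variation is <X>_t = int_0^t b(s)^2 ds (the drift term does not contribute). Here b(s) = 3*exp(s)/2, so
  b(s)^2 = 9*exp(2*s)/4.
Integrating from 0 to t:
  <X>_t = int_0^t (9*exp(2*s)/4) ds = 9*exp(2*t)/8 - 9/8.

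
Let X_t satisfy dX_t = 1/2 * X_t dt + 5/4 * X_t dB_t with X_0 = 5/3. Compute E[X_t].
E[X_t] = 5*exp(t/2)/3

For GBM dX = mu X dt + sigma X dB with X_0 = x_0, apply Itô to Y = log X: dY = (mu - sigma^2/2) dt + sigma dB, so Y_t = log(x_0) + (mu - sigma^2/2) t + sigma B_t and hence X_t = x_0 * exp((mu - sigma^2/2) t + sigma B_t).
With mu = 1/2, sigma = 5/4, x_0 = 5/3, this gives:
  X_t = 5/3 * exp((-9/32) * t + (5/4) * B_t).
Since sigma*B_t ~ Normal(0, sigma^2 t), E[exp(sigma*B_t)] = exp(sigma^2 t / 2); so E[X_t] = x_0 * exp((mu - sigma^2/2) t) * exp(sigma^2 t / 2) = x_0 * exp(mu t) = 5*exp(t/2)/3.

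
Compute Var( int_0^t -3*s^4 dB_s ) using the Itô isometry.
Var = t^9

The Itô integral of a deterministic integrand f(s) has mean 0 because each increment f(s) * (B_{s+ds} - B_s) has mean 0. By the Itô isometry:
  Var( int_0^t f(s) dB_s ) = E[ (int_0^t f(s) dB_s)^2 ] = int_0^t f(s)^2 ds.
Here f(s) = -3*s^4, so f(s)^2 = 9*s^8. Integrate:
  int_0^t (9*s^8) ds = t^9.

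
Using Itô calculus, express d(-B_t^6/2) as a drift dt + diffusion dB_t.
d(-B_t^6/2) = (-15*B_t^4/2) dt + (-3*B_t^5) dB_t

Itô's formula for f(B_t) gives d f(B_t) = f'(B_t) dB_t + (1/2) f''(B_t) dt. Compute derivatives of f(x) = -x^6/2:
  f'(x)  = -3*x^5
  f''(x) = -15*x^4
Substitute x = B_t and multiply the f'' term by 1/2:
  drift     = (1/2) * (-15*x^4) evaluated at B_t = -15*B_t^4/2
  diffusion = (-3*x^5) evaluated at B_t = -3*B_t^5
Therefore d(-B_t^6/2) = (-15*B_t^4/2) dt + (-3*B_t^5) dB_t.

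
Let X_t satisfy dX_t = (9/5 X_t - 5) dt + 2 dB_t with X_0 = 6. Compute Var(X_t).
Var(X_t) = 10*exp(18*t/5)/9 - 10/9

The variance V(t) = Var(X_t) satisfies V'(t) = 2 a V(t) + c^2 with V(0) = 0 (drift coefficient is linear in X, diffusion is constant). With a = 9/5, c = 2, the solution is
  V(t) = (c^2 / (2 a)) * (exp(2 a t) - 1)
       = (2^2 / (2*(9/5))) * (exp((18/5) t) - 1)
       = 10*exp(18*t/5)/9 - 10/9.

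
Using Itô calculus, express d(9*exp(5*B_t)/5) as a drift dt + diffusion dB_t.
d(9*exp(5*B_t)/5) = (45*exp(5*B_t)/2) dt + (9*exp(5*B_t)) dB_t

Itô's formula for f(B_t) gives d f(B_t) = f'(B_t) dB_t + (1/2) f''(B_t) dt. Compute derivatives of f(x) = 9*exp(5*x)/5:
  f'(x)  = 9*exp(5*x)
  f''(x) = 45*exp(5*x)
Substitute x = B_t and multiply the f'' term by 1/2:
  drift     = (1/2) * (45*exp(5*x)) evaluated at B_t = 45*exp(5*B_t)/2
  diffusion = (9*exp(5*x)) evaluated at B_t = 9*exp(5*B_t)
Therefore d(9*exp(5*B_t)/5) = (45*exp(5*B_t)/2) dt + (9*exp(5*B_t)) dB_t.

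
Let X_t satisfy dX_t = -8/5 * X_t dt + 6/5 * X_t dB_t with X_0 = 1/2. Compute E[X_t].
E[X_t] = exp(-8*t/5)/2

For GBM dX = mu X dt + sigma X dB with X_0 = x_0, apply Itô to Y = log X: dY = (mu - sigma^2/2) dt + sigma dB, so Y_t = log(x_0) + (mu - sigma^2/2) t + sigma B_t and hence X_t = x_0 * exp((mu - sigma^2/2) t + sigma B_t).
With mu = -8/5, sigma = 6/5, x_0 = 1/2, this gives:
  X_t = 1/2 * exp((-58/25) * t + (6/5) * B_t).
Since sigma*B_t ~ Normal(0, sigma^2 t), E[exp(sigma*B_t)] = exp(sigma^2 t / 2); so E[X_t] = x_0 * exp((mu - sigma^2/2) t) * exp(sigma^2 t / 2) = x_0 * exp(mu t) = exp(-8*t/5)/2.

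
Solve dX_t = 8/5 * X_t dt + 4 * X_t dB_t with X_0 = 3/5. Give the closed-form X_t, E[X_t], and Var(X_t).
X_t = 3/5 * exp((-32/5) t + (4) B_t); E[X_t] = 3*exp(8*t/5)/5; Var(X_t) = 9*(exp(16*t) - 1)*exp(16*t/5)/25

For GBM dX = mu X dt + sigma X dB with X_0 = x_0, apply Itô to Y = log X: dY = (mu - sigma^2/2) dt + sigma dB, so Y_t = log(x_0) + (mu - sigma^2/2) t + sigma B_t and hence X_t = x_0 * exp((mu - sigma^2/2) t + sigma B_t).
With mu = 8/5, sigma = 4, x_0 = 3/5, this gives:
  X_t = 3/5 * exp((-32/5) * t + (4) * B_t).
Since sigma*B_t ~ Normal(0, sigma^2 t), E[exp(sigma*B_t)] = exp(sigma^2 t / 2); so E[X_t] = x_0 * exp((mu - sigma^2/2) t) * exp(sigma^2 t / 2) = x_0 * exp(mu t) = 3*exp(8*t/5)/5.
Var(X_t) = E[X_t^2] - (E[X_t])^2 = x_0^2 * exp(2 mu t) * (exp(sigma^2 t) - 1) = 9*(exp(16*t) - 1)*exp(16*t/5)/25.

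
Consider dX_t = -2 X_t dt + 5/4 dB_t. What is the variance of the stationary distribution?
lim Var(X_t) = 25/64

The OU SDE dX = -theta X dt + sigma dB admits the integrating factor exp(theta t): d(exp(theta t) X_t) = sigma exp(theta t) dB_t. Integrating from 0 to t gives X_t = x_0 * exp(-theta t) + sigma * int_0^t exp(-theta (t-s)) dB_s for any initial x_0. The Itô integral has variance (by the Itô isometry) sigma^2 * int_0^t exp(-2 theta (t - s)) ds = sigma^2 * (1 - exp(-2 theta t)) / (2 theta), independent of x_0.
With theta = 2, sigma = 5/4:
  Var(X_t) = (5/4)^2 * (1 - exp(-2*2 t)) / (2 * 2) = 25/64 - 25*exp(-4*t)/64.
As t -> infinity, exp(-2*2 t) -> 0, so the stationary variance is sigma^2 / (2 theta) = 25/64.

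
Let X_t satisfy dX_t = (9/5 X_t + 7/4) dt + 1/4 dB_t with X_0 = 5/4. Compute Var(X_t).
Var(X_t) = 5*exp(18*t/5)/288 - 5/288

The variance V(t) = Var(X_t) satisfies V'(t) = 2 a V(t) + c^2 with V(0) = 0 (drift coefficient is linear in X, diffusion is constant). With a = 9/5, c = 1/4, the solution is
  V(t) = (c^2 / (2 a)) * (exp(2 a t) - 1)
       = ((1/4)^2 / (2*(9/5))) * (exp((18/5) t) - 1)
       = 5*exp(18*t/5)/288 - 5/288.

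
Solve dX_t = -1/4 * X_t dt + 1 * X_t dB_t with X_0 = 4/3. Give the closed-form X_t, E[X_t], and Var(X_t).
X_t = 4/3 * exp((-3/4) t + (1) B_t); E[X_t] = 4*exp(-t/4)/3; Var(X_t) = 32*sinh(t/2)/9

For GBM dX = mu X dt + sigma X dB with X_0 = x_0, apply Itô to Y = log X: dY = (mu - sigma^2/2) dt + sigma dB, so Y_t = log(x_0) + (mu - sigma^2/2) t + sigma B_t and hence X_t = x_0 * exp((mu - sigma^2/2) t + sigma B_t).
With mu = -1/4, sigma = 1, x_0 = 4/3, this gives:
  X_t = 4/3 * exp((-3/4) * t + (1) * B_t).
Since sigma*B_t ~ Normal(0, sigma^2 t), E[exp(sigma*B_t)] = exp(sigma^2 t / 2); so E[X_t] = x_0 * exp((mu - sigma^2/2) t) * exp(sigma^2 t / 2) = x_0 * exp(mu t) = 4*exp(-t/4)/3.
Var(X_t) = E[X_t^2] - (E[X_t])^2 = x_0^2 * exp(2 mu t) * (exp(sigma^2 t) - 1) = 32*sinh(t/2)/9.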